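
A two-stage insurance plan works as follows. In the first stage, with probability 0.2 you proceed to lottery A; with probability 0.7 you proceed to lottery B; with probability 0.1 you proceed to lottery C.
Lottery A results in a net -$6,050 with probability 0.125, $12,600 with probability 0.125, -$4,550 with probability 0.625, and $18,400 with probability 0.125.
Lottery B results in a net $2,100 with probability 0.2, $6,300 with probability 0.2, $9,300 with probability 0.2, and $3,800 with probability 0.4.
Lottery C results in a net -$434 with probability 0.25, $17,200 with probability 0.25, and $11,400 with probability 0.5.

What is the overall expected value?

EV(A) = 0.125 × (-6050) + 0.125 × 12600 + 0.625 × (-4550) + 0.125 × 18400 = -756.25 + 1575 − 2843.75 + 2300 = 275
EV(B) = 0.2 × 2100 + 0.2 × 6300 + 0.2 × 9300 + 0.4 × 3800 = 420 + 1260 + 1860 + 1520 = 5060
EV(C) = 0.25 × (-434) + 0.25 × 17200 + 0.5 × 11400 = -108.5 + 4300 + 5700 = 9891.5
Overall = 0.2 × 275 + 0.7 × 5060 + 0.1 × 9891.5 = 55 + 3542 + 989.15 = 4586.15

$4,586.15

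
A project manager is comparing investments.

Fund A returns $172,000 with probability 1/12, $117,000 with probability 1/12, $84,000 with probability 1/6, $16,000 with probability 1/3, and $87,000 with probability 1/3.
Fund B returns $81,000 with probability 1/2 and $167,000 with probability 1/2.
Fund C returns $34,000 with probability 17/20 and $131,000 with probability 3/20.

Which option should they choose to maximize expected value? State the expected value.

Fund B ($124,000)

Fund A = 1/12 × 172000 + 1/12 × 117000 + 1/6 × 84000 + 1/3 × 16000 + 1/3 × 87000 = 14333.3333 + 9750 + 14000 + 5333.3333 + 29000 = 72416.6667
Fund B = 1/2 × 81000 + 1/2 × 167000 = 40500 + 83500 = 124000
Fund C = 17/20 × 34000 + 3/20 × 131000 = 28900 + 19650 = 48550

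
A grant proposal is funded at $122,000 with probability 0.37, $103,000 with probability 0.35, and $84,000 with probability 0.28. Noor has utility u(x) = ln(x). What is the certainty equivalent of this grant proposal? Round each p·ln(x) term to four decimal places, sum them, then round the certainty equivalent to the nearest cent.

E[u] = 0.37·ln(122000) + 0.35·ln(103000) + 0.28·ln(84000) = 4.3334 + 4.0399 + 3.1748 = 11.5481
CE = e^11.5481 ≈ 103580.05

$103,580.05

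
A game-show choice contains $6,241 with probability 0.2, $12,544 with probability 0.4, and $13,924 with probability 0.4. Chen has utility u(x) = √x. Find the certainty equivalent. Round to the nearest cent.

E[u] = 0.2·√6241 + 0.4·√12544 + 0.4·√13924 = 0.2·79 + 0.4·112 + 0.4·118 = 107.8
CE = (107.8)² = 11620.84

$11,620.84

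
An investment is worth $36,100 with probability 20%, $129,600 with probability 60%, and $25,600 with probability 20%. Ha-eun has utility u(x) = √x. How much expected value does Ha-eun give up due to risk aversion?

$8,304

E[u] = 0.2·√36100 + 0.6·√129600 + 0.2·√25600 = 0.2·190 + 0.6·360 + 0.2·160 = 286
CE = (286)² = 81796
Risk premium = EV − CE = 90100 − 81796 = 8304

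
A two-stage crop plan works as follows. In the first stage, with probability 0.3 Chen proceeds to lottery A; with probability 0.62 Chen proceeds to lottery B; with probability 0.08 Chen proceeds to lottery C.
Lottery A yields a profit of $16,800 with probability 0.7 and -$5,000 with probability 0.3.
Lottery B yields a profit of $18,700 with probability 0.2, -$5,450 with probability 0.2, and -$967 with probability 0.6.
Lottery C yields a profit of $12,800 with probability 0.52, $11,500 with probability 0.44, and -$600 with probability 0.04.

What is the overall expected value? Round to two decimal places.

$5,296.64

EV(A) = 0.7 × 16800 + 0.3 × (-5000) = 11760 − 1500 = 10260
EV(B) = 0.2 × 18700 + 0.2 × (-5450) + 0.6 × (-967) = 3740 − 1090 − 580.2 = 2069.8
EV(C) = 0.52 × 12800 + 0.44 × 11500 + 0.04 × (-600) = 6656 + 5060 − 24 = 11692
Overall = 0.3 × 10260 + 0.62 × 2069.8 + 0.08 × 11692 = 3078 + 1283.276 + 935.36 = 5296.636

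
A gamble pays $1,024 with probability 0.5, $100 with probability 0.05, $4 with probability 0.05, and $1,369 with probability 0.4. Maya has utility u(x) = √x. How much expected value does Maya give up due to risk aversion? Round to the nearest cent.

E[u] = 0.5·√1024 + 0.05·√100 + 0.05·√4 + 0.4·√1369 = 0.5·32 + 0.05·10 + 0.05·2 + 0.4·37 = 31.4
CE = (31.4)² = 985.96
Risk premium = EV − CE = 1064.8 − 985.96 = 78.84

$78.84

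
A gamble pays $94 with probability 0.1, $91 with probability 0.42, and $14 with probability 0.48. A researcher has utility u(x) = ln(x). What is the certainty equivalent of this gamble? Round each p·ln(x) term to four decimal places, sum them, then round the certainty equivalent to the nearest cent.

$37.17

E[u] = 0.1·ln(94) + 0.42·ln(91) + 0.48·ln(14) = 0.4543 + 1.8946 + 1.2667 = 3.6156
CE = e^3.6156 ≈ 37.17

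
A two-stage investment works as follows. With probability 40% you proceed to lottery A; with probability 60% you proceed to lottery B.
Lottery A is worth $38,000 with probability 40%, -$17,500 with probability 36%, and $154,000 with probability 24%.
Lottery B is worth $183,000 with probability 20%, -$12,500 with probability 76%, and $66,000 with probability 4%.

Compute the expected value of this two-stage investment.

$36,188

EV(A) = 0.4 × 38000 + 0.36 × (-17500) + 0.24 × 154000 = 15200 − 6300 + 36960 = 45860
EV(B) = 0.2 × 183000 + 0.76 × (-12500) + 0.04 × 66000 = 36600 − 9500 + 2640 = 29740
Overall = 0.4 × 45860 + 0.6 × 29740 = 18344 + 17844 = 36188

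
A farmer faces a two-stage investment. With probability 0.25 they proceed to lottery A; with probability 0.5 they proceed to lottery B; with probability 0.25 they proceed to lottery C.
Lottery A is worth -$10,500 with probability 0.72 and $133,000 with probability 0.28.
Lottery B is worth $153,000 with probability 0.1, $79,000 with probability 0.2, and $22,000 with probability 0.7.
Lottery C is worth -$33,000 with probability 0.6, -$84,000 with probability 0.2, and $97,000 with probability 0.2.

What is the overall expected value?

EV(A) = 0.72 × (-10500) + 0.28 × 133000 = -7560 + 37240 = 29680
EV(B) = 0.1 × 153000 + 0.2 × 79000 + 0.7 × 22000 = 15300 + 15800 + 15400 = 46500
EV(C) = 0.6 × (-33000) + 0.2 × (-84000) + 0.2 × 97000 = -19800 − 16800 + 19400 = -17200
Overall = 0.25 × 29680 + 0.5 × 46500 + 0.25 × (-17200) = 7420 + 23250 − 4300 = 26370

$26,370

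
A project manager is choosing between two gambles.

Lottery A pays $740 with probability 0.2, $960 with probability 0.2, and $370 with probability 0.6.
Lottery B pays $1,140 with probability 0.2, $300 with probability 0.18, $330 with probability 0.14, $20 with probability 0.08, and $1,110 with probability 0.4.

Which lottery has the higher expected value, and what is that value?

Lottery A = 0.2 × 740 + 0.2 × 960 + 0.6 × 370 = 148 + 192 + 222 = 562
Lottery B = 0.2 × 1140 + 0.18 × 300 + 0.14 × 330 + 0.08 × 20 + 0.4 × 1110 = 228 + 54 + 46.2 + 1.6 + 444 = 773.8

Lottery B ($773.80)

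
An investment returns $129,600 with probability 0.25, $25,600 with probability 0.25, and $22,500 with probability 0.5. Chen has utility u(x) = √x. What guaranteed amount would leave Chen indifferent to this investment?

$42,025

E[u] = 0.25·√129600 + 0.25·√25600 + 0.5·√22500 = 0.25·360 + 0.25·160 + 0.5·150 = 205
CE = (205)² = 42025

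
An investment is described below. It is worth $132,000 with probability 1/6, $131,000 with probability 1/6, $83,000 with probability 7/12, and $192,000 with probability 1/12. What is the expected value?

EV = 1/6 × 132000 + 1/6 × 131000 + 7/12 × 83000 + 1/12 × 192000 = 22000 + 21833.3333 + 48416.6667 + 16000 = 108250

$108,250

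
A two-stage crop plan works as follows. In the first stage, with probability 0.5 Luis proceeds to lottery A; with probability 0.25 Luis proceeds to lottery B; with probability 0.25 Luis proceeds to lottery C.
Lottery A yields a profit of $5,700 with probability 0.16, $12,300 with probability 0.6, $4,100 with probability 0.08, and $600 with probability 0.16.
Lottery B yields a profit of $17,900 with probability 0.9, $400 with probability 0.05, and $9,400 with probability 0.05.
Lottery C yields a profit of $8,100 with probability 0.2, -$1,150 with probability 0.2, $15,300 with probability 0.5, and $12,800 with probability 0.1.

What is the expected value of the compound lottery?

$11,088

EV(A) = 0.16 × 5700 + 0.6 × 12300 + 0.08 × 4100 + 0.16 × 600 = 912 + 7380 + 328 + 96 = 8716
EV(B) = 0.9 × 17900 + 0.05 × 400 + 0.05 × 9400 = 16110 + 20 + 470 = 16600
EV(C) = 0.2 × 8100 + 0.2 × (-1150) + 0.5 × 15300 + 0.1 × 12800 = 1620 − 230 + 7650 + 1280 = 10320
Overall = 0.5 × 8716 + 0.25 × 16600 + 0.25 × 10320 = 4358 + 4150 + 2580 = 11088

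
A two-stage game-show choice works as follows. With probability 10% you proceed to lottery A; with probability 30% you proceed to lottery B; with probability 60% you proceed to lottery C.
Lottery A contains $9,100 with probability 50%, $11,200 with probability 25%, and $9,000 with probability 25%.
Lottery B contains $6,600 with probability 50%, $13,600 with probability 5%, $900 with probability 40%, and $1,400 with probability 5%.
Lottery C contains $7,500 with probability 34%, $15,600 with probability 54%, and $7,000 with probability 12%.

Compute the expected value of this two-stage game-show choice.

EV(A) = 0.5 × 9100 + 0.25 × 11200 + 0.25 × 9000 = 4550 + 2800 + 2250 = 9600
EV(B) = 0.5 × 6600 + 0.05 × 13600 + 0.4 × 900 + 0.05 × 1400 = 3300 + 680 + 360 + 70 = 4410
EV(C) = 0.34 × 7500 + 0.54 × 15600 + 0.12 × 7000 = 2550 + 8424 + 840 = 11814
Overall = 0.1 × 9600 + 0.3 × 4410 + 0.6 × 11814 = 960 + 1323 + 7088.4 = 9371.4

$9,371.40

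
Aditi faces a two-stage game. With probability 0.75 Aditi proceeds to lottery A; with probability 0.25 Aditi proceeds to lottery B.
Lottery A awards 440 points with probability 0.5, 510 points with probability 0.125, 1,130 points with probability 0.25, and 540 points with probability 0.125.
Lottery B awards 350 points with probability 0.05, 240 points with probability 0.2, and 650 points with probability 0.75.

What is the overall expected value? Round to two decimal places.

613.56 points

EV(A) = 0.5 × 440 + 0.125 × 510 + 0.25 × 1130 + 0.125 × 540 = 220 + 63.75 + 282.5 + 67.5 = 633.75
EV(B) = 0.05 × 350 + 0.2 × 240 + 0.75 × 650 = 17.5 + 48 + 487.5 = 553
Overall = 0.75 × 633.75 + 0.25 × 553 = 475.3125 + 138.25 = 613.5625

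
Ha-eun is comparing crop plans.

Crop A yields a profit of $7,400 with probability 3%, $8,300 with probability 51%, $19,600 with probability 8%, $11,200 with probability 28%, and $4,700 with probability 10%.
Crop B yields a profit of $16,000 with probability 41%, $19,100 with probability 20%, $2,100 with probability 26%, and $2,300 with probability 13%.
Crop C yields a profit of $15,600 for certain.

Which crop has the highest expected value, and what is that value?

Crop A = 0.03 × 7400 + 0.51 × 8300 + 0.08 × 19600 + 0.28 × 11200 + 0.1 × 4700 = 222 + 4233 + 1568 + 3136 + 470 = 9629
Crop B = 0.41 × 16000 + 0.2 × 19100 + 0.26 × 2100 + 0.13 × 2300 = 6560 + 3820 + 546 + 299 = 11225
Crop C: 15600 (certain)

Crop C ($15,600)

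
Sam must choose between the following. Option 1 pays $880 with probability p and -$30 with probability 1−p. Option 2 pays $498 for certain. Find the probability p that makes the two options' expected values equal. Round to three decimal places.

p = 0.580

p·880 + (1−p)·(-30) = 498
910p − 30 = 498
p = (498 + 30) / 910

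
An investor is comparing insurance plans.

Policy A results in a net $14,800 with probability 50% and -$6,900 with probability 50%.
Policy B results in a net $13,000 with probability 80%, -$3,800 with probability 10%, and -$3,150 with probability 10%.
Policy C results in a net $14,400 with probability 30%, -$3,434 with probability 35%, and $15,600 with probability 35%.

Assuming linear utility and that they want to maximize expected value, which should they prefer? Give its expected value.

Policy B ($9,705)

Policy A = 0.5 × 14800 + 0.5 × (-6900) = 7400 − 3450 = 3950
Policy B = 0.8 × 13000 + 0.1 × (-3800) + 0.1 × (-3150) = 10400 − 380 − 315 = 9705
Policy C = 0.3 × 14400 + 0.35 × (-3434) + 0.35 × 15600 = 4320 − 1201.9 + 5460 = 8578.1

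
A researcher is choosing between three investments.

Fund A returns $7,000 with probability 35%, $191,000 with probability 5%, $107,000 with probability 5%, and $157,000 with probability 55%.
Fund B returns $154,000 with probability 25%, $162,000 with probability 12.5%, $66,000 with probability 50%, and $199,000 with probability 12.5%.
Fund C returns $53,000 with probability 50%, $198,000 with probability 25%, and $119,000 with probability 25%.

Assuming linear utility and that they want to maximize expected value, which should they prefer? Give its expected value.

Fund A = 0.35 × 7000 + 0.05 × 191000 + 0.05 × 107000 + 0.55 × 157000 = 2450 + 9550 + 5350 + 86350 = 103700
Fund B = 0.25 × 154000 + 0.125 × 162000 + 0.5 × 66000 + 0.125 × 199000 = 38500 + 20250 + 33000 + 24875 = 116625
Fund C = 0.5 × 53000 + 0.25 × 198000 + 0.25 × 119000 = 26500 + 49500 + 29750 = 105750

Fund B ($116,625)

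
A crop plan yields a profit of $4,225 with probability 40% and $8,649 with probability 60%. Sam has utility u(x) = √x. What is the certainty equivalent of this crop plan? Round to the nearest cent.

$6,691.24

E[u] = 0.4·√4225 + 0.6·√8649 = 0.4·65 + 0.6·93 = 81.8
CE = (81.8)² = 6691.24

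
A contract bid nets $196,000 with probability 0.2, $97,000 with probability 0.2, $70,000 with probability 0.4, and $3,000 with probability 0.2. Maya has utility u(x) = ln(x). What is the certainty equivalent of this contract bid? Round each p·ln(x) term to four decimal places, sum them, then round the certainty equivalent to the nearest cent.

$48,898.40

E[u] = 0.2·ln(196000) + 0.2·ln(97000) + 0.4·ln(70000) + 0.2·ln(3000) = 2.4372 + 2.2965 + 4.4625 + 1.6013 = 10.7975
CE = e^10.7975 ≈ 48898.40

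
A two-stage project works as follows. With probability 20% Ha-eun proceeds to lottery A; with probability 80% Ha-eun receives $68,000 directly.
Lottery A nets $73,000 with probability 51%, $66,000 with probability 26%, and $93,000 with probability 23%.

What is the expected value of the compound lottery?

$69,556

EV(A) = 0.51 × 73000 + 0.26 × 66000 + 0.23 × 93000 = 37230 + 17160 + 21390 = 75780
Branch B: 68000 (certain)
Overall = 0.2 × 75780 + 0.8 × 68000 = 15156 + 54400 = 69556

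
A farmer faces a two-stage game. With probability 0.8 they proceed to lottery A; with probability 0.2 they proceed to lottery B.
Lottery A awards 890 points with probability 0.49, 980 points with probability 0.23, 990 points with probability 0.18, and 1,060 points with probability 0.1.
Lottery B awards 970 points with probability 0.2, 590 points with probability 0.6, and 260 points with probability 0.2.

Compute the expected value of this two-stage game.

EV(A) = 0.49 × 890 + 0.23 × 980 + 0.18 × 990 + 0.1 × 1060 = 436.1 + 225.4 + 178.2 + 106 = 945.7
EV(B) = 0.2 × 970 + 0.6 × 590 + 0.2 × 260 = 194 + 354 + 52 = 600
Overall = 0.8 × 945.7 + 0.2 × 600 = 756.56 + 120 = 876.56

876.56 points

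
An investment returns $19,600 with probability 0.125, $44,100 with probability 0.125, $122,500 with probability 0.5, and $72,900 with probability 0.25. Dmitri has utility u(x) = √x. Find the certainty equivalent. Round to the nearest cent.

$81,939.06

E[u] = 0.125·√19600 + 0.125·√44100 + 0.5·√122500 + 0.25·√72900 = 0.125·140 + 0.125·210 + 0.5·350 + 0.25·270 = 286.25
CE = (286.25)² = 81939.0625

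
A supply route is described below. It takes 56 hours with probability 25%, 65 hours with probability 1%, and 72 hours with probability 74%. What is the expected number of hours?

67.93 hours

EV = 0.25 × 56 + 0.01 × 65 + 0.74 × 72 = 14 + 0.65 + 53.28 = 67.93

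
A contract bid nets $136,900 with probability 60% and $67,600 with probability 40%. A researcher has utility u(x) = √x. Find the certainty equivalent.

$106,276

E[u] = 0.6·√136900 + 0.4·√67600 = 0.6·370 + 0.4·260 = 326
CE = (326)² = 106276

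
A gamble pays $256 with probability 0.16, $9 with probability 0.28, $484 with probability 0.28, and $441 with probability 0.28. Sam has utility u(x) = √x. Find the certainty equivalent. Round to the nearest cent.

E[u] = 0.16·√256 + 0.28·√9 + 0.28·√484 + 0.28·√441 = 0.16·16 + 0.28·3 + 0.28·22 + 0.28·21 = 15.44
CE = (15.44)² = 238.3936

$238.39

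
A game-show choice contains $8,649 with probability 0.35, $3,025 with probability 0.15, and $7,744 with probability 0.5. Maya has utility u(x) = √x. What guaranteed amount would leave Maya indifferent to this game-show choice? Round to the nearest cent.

$7,191.04

E[u] = 0.35·√8649 + 0.15·√3025 + 0.5·√7744 = 0.35·93 + 0.15·55 + 0.5·88 = 84.8
CE = (84.8)² = 7191.04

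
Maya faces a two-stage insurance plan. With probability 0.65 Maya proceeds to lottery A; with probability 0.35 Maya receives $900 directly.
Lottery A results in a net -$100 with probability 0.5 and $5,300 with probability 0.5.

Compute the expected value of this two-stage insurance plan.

$2,005

EV(A) = 0.5 × (-100) + 0.5 × 5300 = -50 + 2650 = 2600
Branch B: 900 (certain)
Overall = 0.65 × 2600 + 0.35 × 900 = 1690 + 315 = 2005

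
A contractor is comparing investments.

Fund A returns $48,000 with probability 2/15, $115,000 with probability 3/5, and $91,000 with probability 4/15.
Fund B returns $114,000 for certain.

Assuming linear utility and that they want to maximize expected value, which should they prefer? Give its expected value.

Fund B ($114,000)

Fund A = 2/15 × 48000 + 3/5 × 115000 + 4/15 × 91000 = 6400 + 69000 + 24266.6667 = 99666.6667
Fund B: 114000 (certain)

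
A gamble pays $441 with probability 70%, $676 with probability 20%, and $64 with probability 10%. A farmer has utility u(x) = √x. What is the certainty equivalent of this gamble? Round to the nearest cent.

$428.49

E[u] = 0.7·√441 + 0.2·√676 + 0.1·√64 = 0.7·21 + 0.2·26 + 0.1·8 = 20.7
CE = (20.7)² = 428.49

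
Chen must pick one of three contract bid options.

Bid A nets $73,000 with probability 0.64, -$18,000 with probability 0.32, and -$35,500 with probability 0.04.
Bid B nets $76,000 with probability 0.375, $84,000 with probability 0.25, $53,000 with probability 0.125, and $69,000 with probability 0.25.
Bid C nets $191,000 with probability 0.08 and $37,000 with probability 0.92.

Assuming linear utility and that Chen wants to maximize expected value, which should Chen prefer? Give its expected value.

Bid B ($73,375)

Bid A = 0.64 × 73000 + 0.32 × (-18000) + 0.04 × (-35500) = 46720 − 5760 − 1420 = 39540
Bid B = 0.375 × 76000 + 0.25 × 84000 + 0.125 × 53000 + 0.25 × 69000 = 28500 + 21000 + 6625 + 17250 = 73375
Bid C = 0.08 × 191000 + 0.92 × 37000 = 15280 + 34040 = 49320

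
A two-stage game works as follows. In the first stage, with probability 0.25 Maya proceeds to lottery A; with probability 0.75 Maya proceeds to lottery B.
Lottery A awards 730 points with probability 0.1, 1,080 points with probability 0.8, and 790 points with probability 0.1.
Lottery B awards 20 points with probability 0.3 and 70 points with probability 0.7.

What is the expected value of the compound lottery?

295.25 points

EV(A) = 0.1 × 730 + 0.8 × 1080 + 0.1 × 790 = 73 + 864 + 79 = 1016
EV(B) = 0.3 × 20 + 0.7 × 70 = 6 + 49 = 55
Overall = 0.25 × 1016 + 0.75 × 55 = 254 + 41.25 = 295.25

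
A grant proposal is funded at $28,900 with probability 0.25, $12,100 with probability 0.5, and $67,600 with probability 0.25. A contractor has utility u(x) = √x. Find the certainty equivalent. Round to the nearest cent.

$26,406.25

E[u] = 0.25·√28900 + 0.5·√12100 + 0.25·√67600 = 0.25·170 + 0.5·110 + 0.25·260 = 162.5
CE = (162.5)² = 26406.25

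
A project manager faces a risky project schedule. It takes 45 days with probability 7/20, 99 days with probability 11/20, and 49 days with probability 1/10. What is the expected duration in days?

75.1 days

EV = 7/20 × 45 + 11/20 × 99 + 1/10 × 49 = 15.75 + 54.45 + 4.9 = 75.1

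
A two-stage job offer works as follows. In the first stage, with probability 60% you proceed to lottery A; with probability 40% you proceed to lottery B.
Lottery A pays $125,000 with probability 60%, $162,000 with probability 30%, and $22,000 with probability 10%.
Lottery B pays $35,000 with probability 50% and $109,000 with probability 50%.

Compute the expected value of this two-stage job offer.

EV(A) = 0.6 × 125000 + 0.3 × 162000 + 0.1 × 22000 = 75000 + 48600 + 2200 = 125800
EV(B) = 0.5 × 35000 + 0.5 × 109000 = 17500 + 54500 = 72000
Overall = 0.6 × 125800 + 0.4 × 72000 = 75480 + 28800 = 104280

$104,280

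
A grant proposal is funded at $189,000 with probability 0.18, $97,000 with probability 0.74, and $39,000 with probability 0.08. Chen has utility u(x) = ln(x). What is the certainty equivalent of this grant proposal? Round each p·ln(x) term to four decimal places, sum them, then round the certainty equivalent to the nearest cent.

$101,681.43

E[u] = 0.18·ln(189000) + 0.74·ln(97000) + 0.08·ln(39000) = 2.1869 + 8.4970 + 0.8457 = 11.5296
CE = e^11.5296 ≈ 101681.43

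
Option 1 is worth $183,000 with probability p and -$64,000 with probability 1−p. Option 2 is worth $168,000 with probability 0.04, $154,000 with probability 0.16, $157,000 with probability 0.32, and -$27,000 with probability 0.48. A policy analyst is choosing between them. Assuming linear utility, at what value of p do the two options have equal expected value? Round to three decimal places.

EV(Option 2) = 0.04 × 168000 + 0.16 × 154000 + 0.32 × 157000 + 0.48 × (-27000) = 6720 + 24640 + 50240 − 12960 = 68640
p·183000 + (1−p)·(-64000) = 68640
247000p − 64000 = 68640
p = (68640 + 64000) / 247000

p = 0.537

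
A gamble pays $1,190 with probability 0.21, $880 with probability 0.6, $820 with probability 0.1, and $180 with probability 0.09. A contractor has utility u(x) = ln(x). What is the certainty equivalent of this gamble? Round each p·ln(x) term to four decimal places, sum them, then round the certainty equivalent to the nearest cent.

E[u] = 0.21·ln(1190) + 0.6·ln(880) + 0.1·ln(820) + 0.09·ln(180) = 1.4872 + 4.0680 + 0.6709 + 0.4674 = 6.6935
CE = e^6.6935 ≈ 807.14

$807.14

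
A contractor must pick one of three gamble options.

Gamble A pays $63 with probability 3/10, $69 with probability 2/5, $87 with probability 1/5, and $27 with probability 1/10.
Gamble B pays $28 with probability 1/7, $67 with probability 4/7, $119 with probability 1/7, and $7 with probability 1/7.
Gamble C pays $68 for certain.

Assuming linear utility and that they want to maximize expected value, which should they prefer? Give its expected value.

Gamble C ($68)

Gamble A = 3/10 × 63 + 2/5 × 69 + 1/5 × 87 + 1/10 × 27 = 18.9 + 27.6 + 17.4 + 2.7 = 66.6
Gamble B = 1/7 × 28 + 4/7 × 67 + 1/7 × 119 + 1/7 × 7 = 4 + 38.2857 + 17 + 1 = 60.2857
Gamble C: 68 (certain)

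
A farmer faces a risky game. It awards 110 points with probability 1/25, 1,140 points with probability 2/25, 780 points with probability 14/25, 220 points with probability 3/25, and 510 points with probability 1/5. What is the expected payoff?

660.8 points

EV = 1/25 × 110 + 2/25 × 1140 + 14/25 × 780 + 3/25 × 220 + 1/5 × 510 = 4.4 + 91.2 + 436.8 + 26.4 + 102 = 660.8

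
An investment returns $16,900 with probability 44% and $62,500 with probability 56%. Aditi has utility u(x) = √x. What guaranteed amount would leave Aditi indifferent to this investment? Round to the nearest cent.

$38,887.84

E[u] = 0.44·√16900 + 0.56·√62500 = 0.44·130 + 0.56·250 = 197.2
CE = (197.2)² = 38887.84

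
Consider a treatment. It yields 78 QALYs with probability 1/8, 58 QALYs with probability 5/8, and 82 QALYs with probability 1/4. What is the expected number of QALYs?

66.5 QALYs

EV = 1/8 × 78 + 5/8 × 58 + 1/4 × 82 = 9.75 + 36.25 + 20.5 = 66.5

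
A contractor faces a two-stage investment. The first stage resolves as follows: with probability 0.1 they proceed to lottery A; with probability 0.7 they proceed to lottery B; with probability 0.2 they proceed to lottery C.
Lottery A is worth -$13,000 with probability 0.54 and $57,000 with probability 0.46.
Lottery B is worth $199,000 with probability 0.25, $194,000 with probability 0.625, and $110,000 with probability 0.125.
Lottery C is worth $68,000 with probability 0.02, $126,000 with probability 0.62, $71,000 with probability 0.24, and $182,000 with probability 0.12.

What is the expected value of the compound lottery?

$154,917

EV(A) = 0.54 × (-13000) + 0.46 × 57000 = -7020 + 26220 = 19200
EV(B) = 0.25 × 199000 + 0.625 × 194000 + 0.125 × 110000 = 49750 + 121250 + 13750 = 184750
EV(C) = 0.02 × 68000 + 0.62 × 126000 + 0.24 × 71000 + 0.12 × 182000 = 1360 + 78120 + 17040 + 21840 = 118360
Overall = 0.1 × 19200 + 0.7 × 184750 + 0.2 × 118360 = 1920 + 129325 + 23672 = 154917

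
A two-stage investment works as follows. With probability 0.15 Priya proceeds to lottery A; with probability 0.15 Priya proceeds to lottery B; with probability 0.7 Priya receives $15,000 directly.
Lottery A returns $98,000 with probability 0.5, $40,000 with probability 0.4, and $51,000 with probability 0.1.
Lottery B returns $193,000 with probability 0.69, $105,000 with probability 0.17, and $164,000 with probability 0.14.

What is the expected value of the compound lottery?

$47,112

EV(A) = 0.5 × 98000 + 0.4 × 40000 + 0.1 × 51000 = 49000 + 16000 + 5100 = 70100
EV(B) = 0.69 × 193000 + 0.17 × 105000 + 0.14 × 164000 = 133170 + 17850 + 22960 = 173980
Branch C: 15000 (certain)
Overall = 0.15 × 70100 + 0.15 × 173980 + 0.7 × 15000 = 10515 + 26097 + 10500 = 47112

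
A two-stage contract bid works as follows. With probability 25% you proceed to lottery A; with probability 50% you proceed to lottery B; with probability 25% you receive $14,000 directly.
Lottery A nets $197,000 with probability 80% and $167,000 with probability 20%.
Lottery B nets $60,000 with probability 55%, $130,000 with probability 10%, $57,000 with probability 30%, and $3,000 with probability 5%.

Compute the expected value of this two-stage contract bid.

$82,875

EV(A) = 0.8 × 197000 + 0.2 × 167000 = 157600 + 33400 = 191000
EV(B) = 0.55 × 60000 + 0.1 × 130000 + 0.3 × 57000 + 0.05 × 3000 = 33000 + 13000 + 17100 + 150 = 63250
Branch C: 14000 (certain)
Overall = 0.25 × 191000 + 0.5 × 63250 + 0.25 × 14000 = 47750 + 31625 + 3500 = 82875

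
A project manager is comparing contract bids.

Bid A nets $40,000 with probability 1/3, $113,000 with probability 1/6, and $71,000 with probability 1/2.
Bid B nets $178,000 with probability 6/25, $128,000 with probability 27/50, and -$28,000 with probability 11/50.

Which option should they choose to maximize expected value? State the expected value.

Bid A = 1/3 × 40000 + 1/6 × 113000 + 1/2 × 71000 = 13333.3333 + 18833.3333 + 35500 = 67666.6667
Bid B = 6/25 × 178000 + 27/50 × 128000 + 11/50 × (-28000) = 42720 + 69120 − 6160 = 105680

Bid B ($105,680)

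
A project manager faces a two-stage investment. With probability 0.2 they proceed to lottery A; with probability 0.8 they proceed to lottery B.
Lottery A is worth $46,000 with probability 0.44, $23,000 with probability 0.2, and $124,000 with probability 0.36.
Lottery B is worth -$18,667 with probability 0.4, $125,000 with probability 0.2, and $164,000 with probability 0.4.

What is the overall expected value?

$80,402.56

EV(A) = 0.44 × 46000 + 0.2 × 23000 + 0.36 × 124000 = 20240 + 4600 + 44640 = 69480
EV(B) = 0.4 × (-18667) + 0.2 × 125000 + 0.4 × 164000 = -7466.8 + 25000 + 65600 = 83133.2
Overall = 0.2 × 69480 + 0.8 × 83133.2 = 13896 + 66506.56 = 80402.56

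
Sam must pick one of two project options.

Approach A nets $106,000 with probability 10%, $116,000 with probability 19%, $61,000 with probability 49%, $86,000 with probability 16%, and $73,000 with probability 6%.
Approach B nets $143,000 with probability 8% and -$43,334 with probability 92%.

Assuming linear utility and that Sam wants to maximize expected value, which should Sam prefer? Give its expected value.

Approach A ($80,670)

Approach A = 0.1 × 106000 + 0.19 × 116000 + 0.49 × 61000 + 0.16 × 86000 + 0.06 × 73000 = 10600 + 22040 + 29890 + 13760 + 4380 = 80670
Approach B = 0.08 × 143000 + 0.92 × (-43334) = 11440 − 39867.28 = -28427.28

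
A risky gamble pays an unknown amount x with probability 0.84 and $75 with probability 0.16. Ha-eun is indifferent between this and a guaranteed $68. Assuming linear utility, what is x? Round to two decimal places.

x = $66.67

0.84·x + 0.16·75 = 68
0.84·x = 68 − 12 = 56
x = 56 / 0.84 = 66.6667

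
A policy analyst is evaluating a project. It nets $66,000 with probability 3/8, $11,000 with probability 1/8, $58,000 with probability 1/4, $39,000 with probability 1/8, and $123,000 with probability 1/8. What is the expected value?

$60,875

EV = 3/8 × 66000 + 1/8 × 11000 + 1/4 × 58000 + 1/8 × 39000 + 1/8 × 123000 = 24750 + 1375 + 14500 + 4875 + 15375 = 60875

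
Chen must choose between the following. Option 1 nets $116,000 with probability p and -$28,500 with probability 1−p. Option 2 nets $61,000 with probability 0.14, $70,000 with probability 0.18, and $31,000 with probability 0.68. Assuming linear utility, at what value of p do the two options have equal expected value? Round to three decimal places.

p = 0.489

EV(Option 2) = 0.14 × 61000 + 0.18 × 70000 + 0.68 × 31000 = 8540 + 12600 + 21080 = 42220
p·116000 + (1−p)·(-28500) = 42220
144500p − 28500 = 42220
p = (42220 + 28500) / 144500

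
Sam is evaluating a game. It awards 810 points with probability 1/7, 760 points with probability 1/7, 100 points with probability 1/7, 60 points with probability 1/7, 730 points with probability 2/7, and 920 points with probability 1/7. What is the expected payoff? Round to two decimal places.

587.14 points

EV = 1/7 × 810 + 1/7 × 760 + 1/7 × 100 + 1/7 × 60 + 2/7 × 730 + 1/7 × 920 = 115.7143 + 108.5714 + 14.2857 + 8.5714 + 208.5714 + 131.4286 = 587.1429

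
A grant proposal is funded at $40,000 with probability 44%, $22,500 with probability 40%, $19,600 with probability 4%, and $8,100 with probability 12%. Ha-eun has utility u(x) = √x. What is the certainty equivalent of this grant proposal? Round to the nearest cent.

E[u] = 0.44·√40000 + 0.4·√22500 + 0.04·√19600 + 0.12·√8100 = 0.44·200 + 0.4·150 + 0.04·140 + 0.12·90 = 164.4
CE = (164.4)² = 27027.36

$27,027.36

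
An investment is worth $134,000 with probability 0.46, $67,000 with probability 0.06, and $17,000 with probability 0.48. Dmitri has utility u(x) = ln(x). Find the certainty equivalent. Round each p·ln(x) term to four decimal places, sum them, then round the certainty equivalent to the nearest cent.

$47,714.95

E[u] = 0.46·ln(134000) + 0.06·ln(67000) + 0.48·ln(17000) = 5.4306 + 0.6667 + 4.6757 = 10.7730
CE = e^10.7730 ≈ 47714.95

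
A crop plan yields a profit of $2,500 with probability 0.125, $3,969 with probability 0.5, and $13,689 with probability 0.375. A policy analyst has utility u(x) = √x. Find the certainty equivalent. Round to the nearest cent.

E[u] = 0.125·√2500 + 0.5·√3969 + 0.375·√13689 = 0.125·50 + 0.5·63 + 0.375·117 = 81.625
CE = (81.625)² = 6662.640625

$6,662.64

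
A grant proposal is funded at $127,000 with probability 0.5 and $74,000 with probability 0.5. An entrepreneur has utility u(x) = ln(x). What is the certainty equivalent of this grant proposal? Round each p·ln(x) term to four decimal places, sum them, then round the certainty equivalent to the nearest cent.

$96,945.09

E[u] = 0.5·ln(127000) + 0.5·ln(74000) = 5.8760 + 5.6059 = 11.4819
CE = e^11.4819 ≈ 96945.09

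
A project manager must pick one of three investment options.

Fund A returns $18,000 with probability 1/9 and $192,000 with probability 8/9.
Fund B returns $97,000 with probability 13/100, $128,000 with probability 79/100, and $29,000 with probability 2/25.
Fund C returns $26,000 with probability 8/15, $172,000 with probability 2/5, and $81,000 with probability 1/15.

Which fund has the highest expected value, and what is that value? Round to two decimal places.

Fund A = 1/9 × 18000 + 8/9 × 192000 = 2000 + 170666.6667 = 172666.6667
Fund B = 13/100 × 97000 + 79/100 × 128000 + 2/25 × 29000 = 12610 + 101120 + 2320 = 116050
Fund C = 8/15 × 26000 + 2/5 × 172000 + 1/15 × 81000 = 13866.6667 + 68800 + 5400 = 88066.6667

Fund A ($172,666.67)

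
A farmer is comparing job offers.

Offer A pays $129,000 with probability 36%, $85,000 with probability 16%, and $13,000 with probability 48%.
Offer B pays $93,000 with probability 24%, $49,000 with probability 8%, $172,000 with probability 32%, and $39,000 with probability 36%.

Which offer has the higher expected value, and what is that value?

Offer B ($95,320)

Offer A = 0.36 × 129000 + 0.16 × 85000 + 0.48 × 13000 = 46440 + 13600 + 6240 = 66280
Offer B = 0.24 × 93000 + 0.08 × 49000 + 0.32 × 172000 + 0.36 × 39000 = 22320 + 3920 + 55040 + 14040 = 95320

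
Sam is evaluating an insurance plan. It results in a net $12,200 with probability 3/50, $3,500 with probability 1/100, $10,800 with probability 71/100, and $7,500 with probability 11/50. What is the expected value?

EV = 3/50 × 12200 + 1/100 × 3500 + 71/100 × 10800 + 11/50 × 7500 = 732 + 35 + 7668 + 1650 = 10085

$10,085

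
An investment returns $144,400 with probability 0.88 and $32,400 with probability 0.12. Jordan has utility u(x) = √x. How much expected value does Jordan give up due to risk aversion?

E[u] = 0.88·√144400 + 0.12·√32400 = 0.88·380 + 0.12·180 = 356
CE = (356)² = 126736
Risk premium = EV − CE = 130960 − 126736 = 4224

$4,224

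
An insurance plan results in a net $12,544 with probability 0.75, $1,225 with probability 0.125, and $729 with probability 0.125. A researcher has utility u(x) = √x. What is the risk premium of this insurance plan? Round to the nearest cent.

E[u] = 0.75·√12544 + 0.125·√1225 + 0.125·√729 = 0.75·112 + 0.125·35 + 0.125·27 = 91.75
CE = (91.75)² = 8418.0625
Risk premium = EV − CE = 9652.25 − 8418.0625 = 1234.1875

$1,234.19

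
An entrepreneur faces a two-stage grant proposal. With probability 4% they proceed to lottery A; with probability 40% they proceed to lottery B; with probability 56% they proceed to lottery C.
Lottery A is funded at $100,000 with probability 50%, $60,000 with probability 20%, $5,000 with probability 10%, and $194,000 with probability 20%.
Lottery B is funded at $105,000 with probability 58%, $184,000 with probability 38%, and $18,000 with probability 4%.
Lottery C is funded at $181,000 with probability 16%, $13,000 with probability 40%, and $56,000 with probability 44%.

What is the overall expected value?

$89,596

EV(A) = 0.5 × 100000 + 0.2 × 60000 + 0.1 × 5000 + 0.2 × 194000 = 50000 + 12000 + 500 + 38800 = 101300
EV(B) = 0.58 × 105000 + 0.38 × 184000 + 0.04 × 18000 = 60900 + 69920 + 720 = 131540
EV(C) = 0.16 × 181000 + 0.4 × 13000 + 0.44 × 56000 = 28960 + 5200 + 24640 = 58800
Overall = 0.04 × 101300 + 0.4 × 131540 + 0.56 × 58800 = 4052 + 52616 + 32928 = 89596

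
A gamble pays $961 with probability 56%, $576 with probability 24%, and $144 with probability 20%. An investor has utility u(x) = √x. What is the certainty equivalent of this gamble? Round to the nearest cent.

$651.27

E[u] = 0.56·√961 + 0.24·√576 + 0.2·√144 = 0.56·31 + 0.24·24 + 0.2·12 = 25.52
CE = (25.52)² = 651.2704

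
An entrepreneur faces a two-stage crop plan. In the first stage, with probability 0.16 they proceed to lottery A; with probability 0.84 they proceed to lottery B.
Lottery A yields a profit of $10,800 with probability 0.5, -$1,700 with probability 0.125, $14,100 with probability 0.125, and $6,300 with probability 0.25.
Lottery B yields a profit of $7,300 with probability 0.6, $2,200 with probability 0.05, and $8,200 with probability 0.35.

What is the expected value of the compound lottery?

$7,546.40

EV(A) = 0.5 × 10800 + 0.125 × (-1700) + 0.125 × 14100 + 0.25 × 6300 = 5400 − 212.5 + 1762.5 + 1575 = 8525
EV(B) = 0.6 × 7300 + 0.05 × 2200 + 0.35 × 8200 = 4380 + 110 + 2870 = 7360
Overall = 0.16 × 8525 + 0.84 × 7360 = 1364 + 6182.4 = 7546.4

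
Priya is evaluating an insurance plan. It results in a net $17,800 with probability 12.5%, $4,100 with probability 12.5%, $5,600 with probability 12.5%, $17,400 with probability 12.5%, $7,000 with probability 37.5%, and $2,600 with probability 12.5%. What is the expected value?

EV = 0.125 × 17800 + 0.125 × 4100 + 0.125 × 5600 + 0.125 × 17400 + 0.375 × 7000 + 0.125 × 2600 = 2225 + 512.5 + 700 + 2175 + 2625 + 325 = 8562.5

$8,562.50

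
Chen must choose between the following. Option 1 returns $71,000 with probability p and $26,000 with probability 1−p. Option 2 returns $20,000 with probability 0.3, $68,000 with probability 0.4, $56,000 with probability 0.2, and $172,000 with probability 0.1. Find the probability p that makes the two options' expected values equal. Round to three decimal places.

EV(Option 2) = 0.3 × 20000 + 0.4 × 68000 + 0.2 × 56000 + 0.1 × 172000 = 6000 + 27200 + 11200 + 17200 = 61600
p·71000 + (1−p)·26000 = 61600
45000p + 26000 = 61600
p = (61600 − 26000) / 45000

p = 0.791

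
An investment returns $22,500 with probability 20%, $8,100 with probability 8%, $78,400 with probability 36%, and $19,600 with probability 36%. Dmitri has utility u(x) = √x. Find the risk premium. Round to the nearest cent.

E[u] = 0.2·√22500 + 0.08·√8100 + 0.36·√78400 + 0.36·√19600 = 0.2·150 + 0.08·90 + 0.36·280 + 0.36·140 = 188.4
CE = (188.4)² = 35494.56
Risk premium = EV − CE = 40428 − 35494.56 = 4933.44

$4,933.44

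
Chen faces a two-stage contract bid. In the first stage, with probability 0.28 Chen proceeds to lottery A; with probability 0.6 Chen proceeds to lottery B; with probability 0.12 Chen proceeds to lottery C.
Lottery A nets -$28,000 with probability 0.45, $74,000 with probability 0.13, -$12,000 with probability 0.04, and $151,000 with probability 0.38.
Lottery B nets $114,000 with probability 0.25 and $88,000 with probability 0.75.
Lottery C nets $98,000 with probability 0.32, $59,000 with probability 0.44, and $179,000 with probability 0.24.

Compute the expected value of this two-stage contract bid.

$83,831.20

EV(A) = 0.45 × (-28000) + 0.13 × 74000 + 0.04 × (-12000) + 0.38 × 151000 = -12600 + 9620 − 480 + 57380 = 53920
EV(B) = 0.25 × 114000 + 0.75 × 88000 = 28500 + 66000 = 94500
EV(C) = 0.32 × 98000 + 0.44 × 59000 + 0.24 × 179000 = 31360 + 25960 + 42960 = 100280
Overall = 0.28 × 53920 + 0.6 × 94500 + 0.12 × 100280 = 15097.6 + 56700 + 12033.6 = 83831.2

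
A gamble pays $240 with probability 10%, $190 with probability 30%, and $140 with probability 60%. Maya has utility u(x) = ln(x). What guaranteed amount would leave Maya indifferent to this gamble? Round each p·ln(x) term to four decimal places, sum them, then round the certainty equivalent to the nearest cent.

$161.94

E[u] = 0.1·ln(240) + 0.3·ln(190) + 0.6·ln(140) = 0.5481 + 1.5741 + 2.9650 = 5.0872
CE = e^5.0872 ≈ 161.94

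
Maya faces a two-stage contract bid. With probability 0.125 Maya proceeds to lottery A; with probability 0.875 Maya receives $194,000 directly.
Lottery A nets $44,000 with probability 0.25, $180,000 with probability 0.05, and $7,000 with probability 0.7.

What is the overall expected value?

EV(A) = 0.25 × 44000 + 0.05 × 180000 + 0.7 × 7000 = 11000 + 9000 + 4900 = 24900
Branch B: 194000 (certain)
Overall = 0.125 × 24900 + 0.875 × 194000 = 3112.5 + 169750 = 172862.5

$172,862.50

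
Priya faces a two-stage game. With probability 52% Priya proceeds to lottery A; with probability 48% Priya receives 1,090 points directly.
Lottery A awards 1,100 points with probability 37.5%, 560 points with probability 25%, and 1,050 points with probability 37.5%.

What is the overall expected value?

1015.25 points

EV(A) = 0.375 × 1100 + 0.25 × 560 + 0.375 × 1050 = 412.5 + 140 + 393.75 = 946.25
Branch B: 1090 (certain)
Overall = 0.52 × 946.25 + 0.48 × 1090 = 492.05 + 523.2 = 1015.25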